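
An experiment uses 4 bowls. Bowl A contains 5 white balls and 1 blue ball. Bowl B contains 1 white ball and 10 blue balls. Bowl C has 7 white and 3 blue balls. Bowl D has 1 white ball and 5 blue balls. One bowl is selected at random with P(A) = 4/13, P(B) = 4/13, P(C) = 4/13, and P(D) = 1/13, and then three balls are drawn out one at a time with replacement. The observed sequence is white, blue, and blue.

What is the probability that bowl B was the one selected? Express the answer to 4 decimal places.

For each hypothesis, P(data | H) works out to: P(data | bowl A) = (5/6)(1/6)(1/6) = 0.023148; P(data | bowl B) = (1/11)(10/11)(10/11) = 0.075131; P(data | bowl C) = (7/10)(3/10)(3/10) = 0.063; P(data | bowl D) = (1/6)(5/6)(5/6) = 0.11574.
Weighting by the prior gives 4/13 · 0.023148 = 0.0071225, 4/13 · 0.075131 = 0.023117, 4/13 · 0.063 = 0.019385, 1/13 · 0.11574 = 0.0089031; summing to 0.058528.
So P(bowl B | data) = (0.023117) / (0.058528) = 0.39498.

0.3950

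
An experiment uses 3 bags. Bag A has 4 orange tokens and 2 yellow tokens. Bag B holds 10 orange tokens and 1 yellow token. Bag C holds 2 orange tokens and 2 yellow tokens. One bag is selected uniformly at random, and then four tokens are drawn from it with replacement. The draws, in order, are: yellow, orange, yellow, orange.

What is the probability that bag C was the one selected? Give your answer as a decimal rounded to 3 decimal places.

For each hypothesis, P(data | H) works out to: P(data | bag A) = (2/6)(4/6)(2/6)(4/6) = 0.049383; P(data | bag B) = (1/11)(10/11)(1/11)(10/11) = 0.0068301; P(data | bag C) = (2/4)(2/4)(2/4)(2/4) = 0.0625.
Multiplying each by its prior: 1/3 · 0.049383 = 0.016461, 1/3 · 0.0068301 = 0.0022767, 1/3 · 0.0625 = 0.020833; with total 0.039571.
Therefore the posterior P(bag C | data) = (0.020833) / (0.039571) = 0.52648.

0.526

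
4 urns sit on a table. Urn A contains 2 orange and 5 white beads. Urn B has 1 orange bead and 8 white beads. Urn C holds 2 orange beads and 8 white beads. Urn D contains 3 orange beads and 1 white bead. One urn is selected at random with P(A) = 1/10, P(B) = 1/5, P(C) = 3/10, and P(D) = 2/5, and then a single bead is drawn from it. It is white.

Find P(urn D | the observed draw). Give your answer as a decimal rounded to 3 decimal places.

0.170

For each hypothesis, P(data | H) works out to: P(data | urn A) = (5/7) = 0.71429; P(data | urn B) = (8/9) = 0.88889; P(data | urn C) = (8/10) = 0.8; P(data | urn D) = (1/4) = 0.25.
Multiplying each by its prior: 1/10 · 0.71429 = 0.071429, 1/5 · 0.88889 = 0.17778, 3/10 · 0.8 = 0.24, 2/5 · 0.25 = 0.1; with total 0.58921.
So P(urn D | data) = (0.1) / (0.58921) = 0.16972.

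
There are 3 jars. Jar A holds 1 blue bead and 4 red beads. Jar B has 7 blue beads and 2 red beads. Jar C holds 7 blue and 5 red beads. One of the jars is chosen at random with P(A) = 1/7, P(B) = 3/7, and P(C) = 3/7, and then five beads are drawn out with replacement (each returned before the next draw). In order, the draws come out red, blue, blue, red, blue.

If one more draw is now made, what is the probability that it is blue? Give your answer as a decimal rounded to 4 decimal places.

For each hypothesis, P(data | H) works out to: P(data | jar A) = (4/5)(1/5)(1/5)(4/5)(1/5) = 0.00512; P(data | jar B) = (2/9)(7/9)(7/9)(2/9)(7/9) = 0.023235; P(data | jar C) = (5/12)(7/12)(7/12)(5/12)(7/12) = 0.034461.
The prior-weighted likelihoods are 1/7 · 0.00512 = 0.00073143, 3/7 · 0.023235 = 0.0099578, 3/7 · 0.034461 = 0.014769; summing to 0.025458.
Dividing through by the total gives posterior P(jar A | data) = 0.028731, P(jar B | data) = 0.39114, P(jar C | data) = 0.58013.
The predictive probability is P(blue next | data) = (1/5)(0.028731) + (7/9)(0.39114) + (7/12)(0.58013) = 0.64838.

0.6484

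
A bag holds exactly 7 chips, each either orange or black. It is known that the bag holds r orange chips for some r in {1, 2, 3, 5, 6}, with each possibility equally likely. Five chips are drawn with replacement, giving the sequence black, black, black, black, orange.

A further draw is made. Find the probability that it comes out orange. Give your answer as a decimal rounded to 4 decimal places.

Under each hypothesis, the probability of the observed sequence is: P(data | r = 1) = (6/7)(6/7)(6/7)(6/7)(1/7) = 0.077111; P(data | r = 2) = (5/7)(5/7)(5/7)(5/7)(2/7) = 0.074374; P(data | r = 3) = (4/7)(4/7)(4/7)(4/7)(3/7) = 0.045695; P(data | r = 5) = (2/7)(2/7)(2/7)(2/7)(5/7) = 0.0047599; P(data | r = 6) = (1/7)(1/7)(1/7)(1/7)(6/7) = 0.00035699.
The prior-weighted likelihoods are 1/5 · 0.077111 = 0.015422, 1/5 · 0.074374 = 0.014875, 1/5 · 0.045695 = 0.009139, 1/5 · 0.0047599 = 0.00095198, 1/5 · 0.00035699 = 7.1399e-05; with total 0.040459.
Dividing through by the total gives posterior P(r = 1 | data) = 0.38118, P(r = 2 | data) = 0.36765, P(r = 3 | data) = 0.22588, P(r = 5 | data) = 0.023529, P(r = 6 | data) = 0.0017647.
Averaging over the posterior, P(orange next | data) = (1/7)(0.38118) + (2/7)(0.36765) + (3/7)(0.22588) + (5/7)(0.023529) + (6/7)(0.0017647) = 0.27462.

0.2746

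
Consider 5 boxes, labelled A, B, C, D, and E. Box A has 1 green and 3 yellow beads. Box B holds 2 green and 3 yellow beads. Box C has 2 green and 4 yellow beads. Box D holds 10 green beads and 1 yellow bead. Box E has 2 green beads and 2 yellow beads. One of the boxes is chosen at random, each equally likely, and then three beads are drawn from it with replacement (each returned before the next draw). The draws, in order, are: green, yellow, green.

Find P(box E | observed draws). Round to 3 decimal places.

0.300

The likelihood of the observed sequence under each hypothesis: P(data | box A) = (1/4)(3/4)(1/4) = 0.046875; P(data | box B) = (2/5)(3/5)(2/5) = 0.096; P(data | box C) = (2/6)(4/6)(2/6) = 0.074074; P(data | box D) = (10/11)(1/11)(10/11) = 0.075131; P(data | box E) = (2/4)(2/4)(2/4) = 0.125.
Weighting by the prior gives 1/5 · 0.046875 = 0.009375, 1/5 · 0.096 = 0.0192, 1/5 · 0.074074 = 0.014815, 1/5 · 0.075131 = 0.015026, 1/5 · 0.125 = 0.025; these sum to 0.083416.
So P(box E | data) = (0.025) / (0.083416) = 0.2997.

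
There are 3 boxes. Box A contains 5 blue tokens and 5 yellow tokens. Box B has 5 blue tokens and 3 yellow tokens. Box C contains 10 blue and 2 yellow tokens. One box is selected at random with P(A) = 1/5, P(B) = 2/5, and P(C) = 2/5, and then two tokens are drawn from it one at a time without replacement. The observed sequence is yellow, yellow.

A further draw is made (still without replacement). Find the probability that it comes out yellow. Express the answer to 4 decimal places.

Under each hypothesis, the probability of the observed sequence is: P(data | box A) = (5/10)(4/9) = 0.22222; P(data | box B) = (3/8)(2/7) = 0.10714; P(data | box C) = (2/12)(1/11) = 0.015152.
The prior-weighted likelihoods are 1/5 · 0.22222 = 0.044444, 2/5 · 0.10714 = 0.042857, 2/5 · 0.015152 = 0.0060606; these sum to 0.093362.
Dividing through by the total gives posterior P(box A | data) = 0.47604, P(box B | data) = 0.45904, P(box C | data) = 0.064915.
So P(yellow next | data) = Σ P(yellow next | H) P(H | data) = (3/8)(0.47604) + (1/6)(0.45904) + (0)(0.064915) = 0.25502.

0.2550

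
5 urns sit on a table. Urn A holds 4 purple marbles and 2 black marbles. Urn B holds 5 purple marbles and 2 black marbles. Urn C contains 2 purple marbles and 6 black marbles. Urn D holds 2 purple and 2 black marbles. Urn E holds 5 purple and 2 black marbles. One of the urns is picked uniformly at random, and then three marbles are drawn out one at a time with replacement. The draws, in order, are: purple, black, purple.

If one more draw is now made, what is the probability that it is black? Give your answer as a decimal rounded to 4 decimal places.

Compute the likelihood of the observed sequence for each case: P(data | urn A) = (4/6)(2/6)(4/6) = 0.14815; P(data | urn B) = (5/7)(2/7)(5/7) = 0.14577; P(data | urn C) = (2/8)(6/8)(2/8) = 0.046875; P(data | urn D) = (2/4)(2/4)(2/4) = 0.125; P(data | urn E) = (5/7)(2/7)(5/7) = 0.14577.
Weighting by the prior gives 1/5 · 0.14815 = 0.02963, 1/5 · 0.14577 = 0.029155, 1/5 · 0.046875 = 0.009375, 1/5 · 0.125 = 0.025, 1/5 · 0.14577 = 0.029155; summing to 0.12231.
Dividing through by the total gives posterior P(urn A | data) = 0.24224, P(urn B | data) = 0.23836, P(urn C | data) = 0.076647, P(urn D | data) = 0.20439, P(urn E | data) = 0.23836.
The predictive probability is P(black next | data) = (1/3)(0.24224) + (2/7)(0.23836) + (3/4)(0.076647) + (1/2)(0.20439) + (2/7)(0.23836) = 0.37663.

0.3766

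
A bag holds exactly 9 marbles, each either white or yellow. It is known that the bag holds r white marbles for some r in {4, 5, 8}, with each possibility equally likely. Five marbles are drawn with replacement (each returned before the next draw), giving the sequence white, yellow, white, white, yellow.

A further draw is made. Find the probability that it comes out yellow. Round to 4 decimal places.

0.4462

Compute the likelihood of the observed sequence for each case: P(data | r = 4) = (4/9)(5/9)(4/9)(4/9)(5/9) = 0.027096; P(data | r = 5) = (5/9)(4/9)(5/9)(5/9)(4/9) = 0.03387; P(data | r = 8) = (8/9)(1/9)(8/9)(8/9)(1/9) = 0.0086708.
Weighting by the prior gives 1/3 · 0.027096 = 0.009032, 1/3 · 0.03387 = 0.01129, 1/3 · 0.0086708 = 0.0028903; with total 0.023212.
Normalising, the posterior is P(r = 4 | data) = 0.38911, P(r = 5 | data) = 0.48638, P(r = 8 | data) = 0.12451.
The predictive probability is P(yellow next | data) = (5/9)(0.38911) + (4/9)(0.48638) + (1/9)(0.12451) = 0.44617.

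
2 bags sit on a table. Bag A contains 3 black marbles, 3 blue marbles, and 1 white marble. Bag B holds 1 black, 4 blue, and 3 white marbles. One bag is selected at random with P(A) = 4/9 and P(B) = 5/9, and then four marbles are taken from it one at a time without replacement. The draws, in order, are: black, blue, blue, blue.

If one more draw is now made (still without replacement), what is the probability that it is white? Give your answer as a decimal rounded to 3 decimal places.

The likelihood of the observed sequence under each hypothesis: P(data | bag A) = (3/7)(3/6)(2/5)(1/4) = 3/140; P(data | bag B) = (1/8)(4/7)(3/6)(2/5) = 1/70.
Multiplying each by its prior: 4/9 · 3/140 = 1/105, 5/9 · 1/70 = 1/126; summing to 11/630.
The posterior is then P(bag A | data) = 6/11, P(bag B | data) = 5/11.
Averaging over the posterior, P(white next | data) = (1/3)(6/11) + (3/4)(5/11) = 23/44.

0.523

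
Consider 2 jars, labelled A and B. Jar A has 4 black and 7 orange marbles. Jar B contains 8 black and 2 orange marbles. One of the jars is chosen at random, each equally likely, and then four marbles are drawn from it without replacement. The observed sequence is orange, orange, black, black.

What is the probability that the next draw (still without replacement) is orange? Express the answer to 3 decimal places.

0.529

For each hypothesis, P(data | H) works out to: P(data | jar A) = (7/11)(6/10)(4/9)(3/8) = 7/110; P(data | jar B) = (2/10)(1/9)(8/8)(7/7) = 1/45.
The prior-weighted likelihoods are 1/2 · 7/110 = 7/220, 1/2 · 1/45 = 1/90; with total 17/396.
Dividing through by the total gives posterior P(jar A | data) = 63/85, P(jar B | data) = 22/85.
So P(orange next | data) = Σ P(orange next | H) P(H | data) = (5/7)(63/85) + (0)(22/85) = 9/17.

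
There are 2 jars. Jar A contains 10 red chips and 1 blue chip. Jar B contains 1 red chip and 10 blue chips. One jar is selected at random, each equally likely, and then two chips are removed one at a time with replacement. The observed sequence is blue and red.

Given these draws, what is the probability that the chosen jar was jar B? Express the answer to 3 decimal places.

0.500

The likelihood of the observed sequence under each hypothesis: P(data | jar A) = (1/11)(10/11) = 10/121; P(data | jar B) = (10/11)(1/11) = 10/121.
Weighting by the prior gives 1/2 · 10/121 = 5/121, 1/2 · 10/121 = 5/121; with total 10/121.
Hence P(jar B | data) = (5/121) / (10/121) = 1/2.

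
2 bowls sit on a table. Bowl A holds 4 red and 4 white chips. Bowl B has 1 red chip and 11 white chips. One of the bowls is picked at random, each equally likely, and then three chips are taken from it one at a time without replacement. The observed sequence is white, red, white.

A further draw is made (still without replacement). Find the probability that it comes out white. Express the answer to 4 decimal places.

For each hypothesis, P(data | H) works out to: P(data | bowl A) = (4/8)(4/7)(3/6) = 1/7; P(data | bowl B) = (11/12)(1/11)(10/10) = 1/12.
Weighting by the prior gives 1/2 · 1/7 = 1/14, 1/2 · 1/12 = 1/24; summing to 19/168.
Dividing through by the total gives posterior P(bowl A | data) = 12/19, P(bowl B | data) = 7/19.
Averaging over the posterior, P(white next | data) = (2/5)(12/19) + (1)(7/19) = 59/95.

0.6211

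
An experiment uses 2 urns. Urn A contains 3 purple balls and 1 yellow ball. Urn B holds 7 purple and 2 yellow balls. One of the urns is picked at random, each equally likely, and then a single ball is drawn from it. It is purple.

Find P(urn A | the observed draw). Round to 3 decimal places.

The likelihood of this draw under each hypothesis: P(data | urn A) = (3/4) = 3/4; P(data | urn B) = (7/9) = 7/9.
Weighting by the prior gives 1/2 · 3/4 = 3/8, 1/2 · 7/9 = 7/18; summing to 55/72.
So P(urn A | data) = (3/8) / (55/72) = 27/55.

0.491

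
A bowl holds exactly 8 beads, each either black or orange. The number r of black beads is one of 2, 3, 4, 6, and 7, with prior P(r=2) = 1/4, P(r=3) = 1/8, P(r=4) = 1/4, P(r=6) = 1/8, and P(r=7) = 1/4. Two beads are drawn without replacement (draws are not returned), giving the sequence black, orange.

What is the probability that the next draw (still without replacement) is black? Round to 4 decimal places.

The likelihood of the observed sequence under each hypothesis: P(data | r = 2) = (2/8)(6/7) = 3/14; P(data | r = 3) = (3/8)(5/7) = 15/56; P(data | r = 4) = (4/8)(4/7) = 2/7; P(data | r = 6) = (6/8)(2/7) = 3/14; P(data | r = 7) = (7/8)(1/7) = 1/8.
The prior-weighted likelihoods are 1/4 · 3/14 = 3/56, 1/8 · 15/56 = 15/448, 1/4 · 2/7 = 1/14, 1/8 · 3/14 = 3/112, 1/4 · 1/8 = 1/32; summing to 97/448.
Normalising, the posterior is P(r = 2 | data) = 24/97, P(r = 3 | data) = 15/97, P(r = 4 | data) = 32/97, P(r = 6 | data) = 12/97, P(r = 7 | data) = 14/97.
Averaging over the posterior, P(black next | data) = (1/6)(24/97) + (1/3)(15/97) + (1/2)(32/97) + (5/6)(12/97) + (1)(14/97) = 49/97.

0.5052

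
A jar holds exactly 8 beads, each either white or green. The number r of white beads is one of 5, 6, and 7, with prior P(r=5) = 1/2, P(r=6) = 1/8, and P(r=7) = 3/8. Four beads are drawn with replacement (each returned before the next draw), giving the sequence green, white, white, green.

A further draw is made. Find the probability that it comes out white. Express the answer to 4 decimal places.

Compute the likelihood of the observed sequence for each case: P(data | r = 5) = (3/8)(5/8)(5/8)(3/8) = 0.054932; P(data | r = 6) = (2/8)(6/8)(6/8)(2/8) = 0.035156; P(data | r = 7) = (1/8)(7/8)(7/8)(1/8) = 0.011963.
The prior-weighted likelihoods are 1/2 · 0.054932 = 0.027466, 1/8 · 0.035156 = 0.0043945, 3/8 · 0.011963 = 0.0044861; summing to 0.036346.
Normalising, the posterior is P(r = 5 | data) = 0.75567, P(r = 6 | data) = 0.12091, P(r = 7 | data) = 0.12343.
The predictive probability is P(white next | data) = (5/8)(0.75567) + (3/4)(0.12091) + (7/8)(0.12343) = 0.67097.

0.6710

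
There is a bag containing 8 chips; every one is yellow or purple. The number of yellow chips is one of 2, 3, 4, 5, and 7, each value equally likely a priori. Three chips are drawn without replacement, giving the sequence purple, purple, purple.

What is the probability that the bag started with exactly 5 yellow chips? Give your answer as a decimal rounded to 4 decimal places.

Compute the likelihood of the observed sequence for each case: P(data | r = 2) = (6/8)(5/7)(4/6) = 5/14; P(data | r = 3) = (5/8)(4/7)(3/6) = 5/28; P(data | r = 4) = (4/8)(3/7)(2/6) = 1/14; P(data | r = 5) = (3/8)(2/7)(1/6) = 1/56; P(data | r = 7) = (1/8)(0/7) = 0.
The prior-weighted likelihoods are 1/5 · 5/14 = 1/14, 1/5 · 5/28 = 1/28, 1/5 · 1/14 = 1/70, 1/5 · 1/56 = 1/280, 1/5 · 0 = 0; summing to 1/8.
So P(r = 5 | data) = (1/280) / (1/8) = 1/35.

0.0286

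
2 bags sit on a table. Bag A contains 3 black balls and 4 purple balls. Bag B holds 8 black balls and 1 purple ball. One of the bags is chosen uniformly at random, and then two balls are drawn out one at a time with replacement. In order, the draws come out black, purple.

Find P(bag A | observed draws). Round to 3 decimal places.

0.713

Under each hypothesis, the probability of the observed sequence is: P(data | bag A) = (3/7)(4/7) = 0.2449; P(data | bag B) = (8/9)(1/9) = 0.098765.
Multiplying each by its prior: 1/2 · 0.2449 = 0.12245, 1/2 · 0.098765 = 0.049383; summing to 0.17183.
Therefore the posterior P(bag A | data) = (0.12245) / (0.17183) = 0.71261.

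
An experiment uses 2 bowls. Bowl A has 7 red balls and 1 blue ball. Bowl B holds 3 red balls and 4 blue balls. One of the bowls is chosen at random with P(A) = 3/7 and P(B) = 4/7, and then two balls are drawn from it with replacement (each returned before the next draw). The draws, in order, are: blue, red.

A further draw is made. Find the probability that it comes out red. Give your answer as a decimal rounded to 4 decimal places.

The likelihood of the observed sequence under each hypothesis: P(data | bowl A) = (1/8)(7/8) = 0.10938; P(data | bowl B) = (4/7)(3/7) = 0.2449.
Weighting by the prior gives 3/7 · 0.10938 = 0.046875, 4/7 · 0.2449 = 0.13994; these sum to 0.18682.
Normalising, the posterior is P(bowl A | data) = 0.25091, P(bowl B | data) = 0.74909.
So P(red next | data) = Σ P(red next | H) P(H | data) = (7/8)(0.25091) + (3/7)(0.74909) = 0.54059.

0.5406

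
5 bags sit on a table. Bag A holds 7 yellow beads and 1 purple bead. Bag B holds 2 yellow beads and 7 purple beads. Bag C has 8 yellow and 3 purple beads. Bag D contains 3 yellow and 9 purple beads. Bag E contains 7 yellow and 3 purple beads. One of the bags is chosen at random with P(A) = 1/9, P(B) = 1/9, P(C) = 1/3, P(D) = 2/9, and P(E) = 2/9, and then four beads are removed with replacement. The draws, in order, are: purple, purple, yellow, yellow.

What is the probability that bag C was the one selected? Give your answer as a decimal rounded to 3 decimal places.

0.371

For each hypothesis, P(data | H) works out to: P(data | bag A) = (1/8)(1/8)(7/8)(7/8) = 0.011963; P(data | bag B) = (7/9)(7/9)(2/9)(2/9) = 0.029873; P(data | bag C) = (3/11)(3/11)(8/11)(8/11) = 0.039342; P(data | bag D) = (9/12)(9/12)(3/12)(3/12) = 0.035156; P(data | bag E) = (3/10)(3/10)(7/10)(7/10) = 0.0441.
Multiplying each by its prior: 1/9 · 0.011963 = 0.0013292, 1/9 · 0.029873 = 0.0033193, 1/3 · 0.039342 = 0.013114, 2/9 · 0.035156 = 0.0078125, 2/9 · 0.0441 = 0.0098; with total 0.035375.
So P(bag C | data) = (0.013114) / (0.035375) = 0.37071.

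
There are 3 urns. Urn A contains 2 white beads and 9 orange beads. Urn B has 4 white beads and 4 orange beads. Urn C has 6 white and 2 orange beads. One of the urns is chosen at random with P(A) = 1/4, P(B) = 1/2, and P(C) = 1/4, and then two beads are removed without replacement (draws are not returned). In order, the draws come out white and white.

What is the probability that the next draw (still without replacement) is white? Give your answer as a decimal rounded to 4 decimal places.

0.5089

The likelihood of the observed sequence under each hypothesis: P(data | urn A) = (2/11)(1/10) = 0.018182; P(data | urn B) = (4/8)(3/7) = 0.21429; P(data | urn C) = (6/8)(5/7) = 0.53571.
Weighting by the prior gives 1/4 · 0.018182 = 0.0045455, 1/2 · 0.21429 = 0.10714, 1/4 · 0.53571 = 0.13393; these sum to 0.24562.
Dividing through by the total gives posterior P(urn A | data) = 0.018506, P(urn B | data) = 0.43622, P(urn C | data) = 0.54527.
Averaging over the posterior, P(white next | data) = (0)(0.018506) + (1/3)(0.43622) + (2/3)(0.54527) = 0.50892.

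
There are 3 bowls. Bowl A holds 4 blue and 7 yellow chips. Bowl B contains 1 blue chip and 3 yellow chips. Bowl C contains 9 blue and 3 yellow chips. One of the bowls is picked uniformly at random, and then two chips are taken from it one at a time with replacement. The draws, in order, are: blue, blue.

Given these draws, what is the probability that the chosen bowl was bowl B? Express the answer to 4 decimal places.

Compute the likelihood of the observed sequence for each case: P(data | bowl A) = (4/11)(4/11) = 0.13223; P(data | bowl B) = (1/4)(1/4) = 0.0625; P(data | bowl C) = (9/12)(9/12) = 0.5625.
Multiplying each by its prior: 1/3 · 0.13223 = 0.044077, 1/3 · 0.0625 = 0.020833, 1/3 · 0.5625 = 0.1875; these sum to 0.25241.
Therefore the posterior P(bowl B | data) = (0.020833) / (0.25241) = 0.082538.

0.0825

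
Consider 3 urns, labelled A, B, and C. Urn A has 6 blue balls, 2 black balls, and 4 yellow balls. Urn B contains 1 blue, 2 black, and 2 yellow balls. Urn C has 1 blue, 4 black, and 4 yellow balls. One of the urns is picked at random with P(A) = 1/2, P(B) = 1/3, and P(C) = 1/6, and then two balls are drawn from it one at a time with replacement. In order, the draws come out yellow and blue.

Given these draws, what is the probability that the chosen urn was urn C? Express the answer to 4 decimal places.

0.0696

Compute the likelihood of the observed sequence for each case: P(data | urn A) = (4/12)(6/12) = 0.16667; P(data | urn B) = (2/5)(1/5) = 0.08; P(data | urn C) = (4/9)(1/9) = 0.049383.
Weighting by the prior gives 1/2 · 0.16667 = 0.083333, 1/3 · 0.08 = 0.026667, 1/6 · 0.049383 = 0.0082305; with total 0.11823.
By Bayes' rule, P(urn C | data) = (0.0082305) / (0.11823) = 0.069614.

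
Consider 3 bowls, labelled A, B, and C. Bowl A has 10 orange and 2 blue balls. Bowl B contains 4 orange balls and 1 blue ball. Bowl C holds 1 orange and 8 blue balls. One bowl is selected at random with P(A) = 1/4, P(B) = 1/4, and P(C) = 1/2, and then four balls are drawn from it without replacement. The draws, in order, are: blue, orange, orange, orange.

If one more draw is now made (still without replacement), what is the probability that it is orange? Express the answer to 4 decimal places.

0.9528

For each hypothesis, P(data | H) works out to: P(data | bowl A) = (2/12)(10/11)(9/10)(8/9) = 4/33; P(data | bowl B) = (1/5)(4/4)(3/3)(2/2) = 1/5; P(data | bowl C) = (8/9)(1/8)(0/7) = 0.
Weighting by the prior gives 1/4 · 4/33 = 1/33, 1/4 · 1/5 = 1/20, 1/2 · 0 = 0; summing to 53/660.
Normalising, the posterior is P(bowl A | data) = 20/53, P(bowl B | data) = 33/53, P(bowl C | data) = 0.
So P(orange next | data) = Σ P(orange next | H) P(H | data) = (7/8)(20/53) + (1)(33/53) = 101/106.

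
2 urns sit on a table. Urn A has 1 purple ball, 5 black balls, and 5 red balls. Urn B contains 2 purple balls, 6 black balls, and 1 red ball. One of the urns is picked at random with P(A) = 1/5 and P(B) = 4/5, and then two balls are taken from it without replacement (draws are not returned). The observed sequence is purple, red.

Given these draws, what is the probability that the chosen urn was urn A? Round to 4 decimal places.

For each hypothesis, P(data | H) works out to: P(data | urn A) = (1/11)(5/10) = 1/22; P(data | urn B) = (2/9)(1/8) = 1/36.
Multiplying each by its prior: 1/5 · 1/22 = 1/110, 4/5 · 1/36 = 1/45; summing to 31/990.
Hence P(urn A | data) = (1/110) / (31/990) = 9/31.

0.2903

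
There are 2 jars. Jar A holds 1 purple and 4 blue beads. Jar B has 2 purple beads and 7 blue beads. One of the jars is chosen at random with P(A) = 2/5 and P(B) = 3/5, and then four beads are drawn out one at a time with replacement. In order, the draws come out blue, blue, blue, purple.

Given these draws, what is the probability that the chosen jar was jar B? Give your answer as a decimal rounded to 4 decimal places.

The likelihood of the observed sequence under each hypothesis: P(data | jar A) = (4/5)(4/5)(4/5)(1/5) = 0.1024; P(data | jar B) = (7/9)(7/9)(7/9)(2/9) = 0.10456.
The prior-weighted likelihoods are 2/5 · 0.1024 = 0.04096, 3/5 · 0.10456 = 0.062734; with total 0.10369.
Therefore the posterior P(jar B | data) = (0.062734) / (0.10369) = 0.60499.

0.6050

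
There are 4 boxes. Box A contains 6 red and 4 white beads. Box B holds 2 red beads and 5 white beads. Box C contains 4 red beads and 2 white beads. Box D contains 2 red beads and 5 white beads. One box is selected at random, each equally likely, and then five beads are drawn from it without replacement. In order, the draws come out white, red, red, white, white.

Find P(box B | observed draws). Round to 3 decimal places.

0.400

Compute the likelihood of the observed sequence for each case: P(data | box A) = (4/10)(6/9)(5/8)(3/7)(2/6) = 1/42; P(data | box B) = (5/7)(2/6)(1/5)(4/4)(3/3) = 1/21; P(data | box C) = (2/6)(4/5)(3/4)(1/3)(0/2) = 0; P(data | box D) = (5/7)(2/6)(1/5)(4/4)(3/3) = 1/21.
Multiplying each by its prior: 1/4 · 1/42 = 1/168, 1/4 · 1/21 = 1/84, 1/4 · 0 = 0, 1/4 · 1/21 = 1/84; summing to 5/168.
Hence P(box B | data) = (1/84) / (5/168) = 2/5.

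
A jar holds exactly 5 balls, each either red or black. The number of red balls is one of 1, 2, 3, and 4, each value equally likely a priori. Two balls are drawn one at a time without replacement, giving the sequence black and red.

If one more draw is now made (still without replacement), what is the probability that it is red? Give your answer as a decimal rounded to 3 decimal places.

The likelihood of the observed sequence under each hypothesis: P(data | r = 1) = (4/5)(1/4) = 1/5; P(data | r = 2) = (3/5)(2/4) = 3/10; P(data | r = 3) = (2/5)(3/4) = 3/10; P(data | r = 4) = (1/5)(4/4) = 1/5.
Multiplying each by its prior: 1/4 · 1/5 = 1/20, 1/4 · 3/10 = 3/40, 1/4 · 3/10 = 3/40, 1/4 · 1/5 = 1/20; these sum to 1/4.
The posterior is then P(r = 1 | data) = 1/5, P(r = 2 | data) = 3/10, P(r = 3 | data) = 3/10, P(r = 4 | data) = 1/5.
The predictive probability is P(red next | data) = (0)(1/5) + (1/3)(3/10) + (2/3)(3/10) + (1)(1/5) = 1/2.

0.500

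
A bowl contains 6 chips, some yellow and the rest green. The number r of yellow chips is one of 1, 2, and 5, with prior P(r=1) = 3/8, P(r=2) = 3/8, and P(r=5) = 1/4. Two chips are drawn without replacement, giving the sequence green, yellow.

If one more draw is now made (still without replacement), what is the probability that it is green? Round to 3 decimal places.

Under each hypothesis, the probability of the observed sequence is: P(data | r = 1) = (5/6)(1/5) = 1/6; P(data | r = 2) = (4/6)(2/5) = 4/15; P(data | r = 5) = (1/6)(5/5) = 1/6.
The prior-weighted likelihoods are 3/8 · 1/6 = 1/16, 3/8 · 4/15 = 1/10, 1/4 · 1/6 = 1/24; these sum to 49/240.
Dividing through by the total gives posterior P(r = 1 | data) = 15/49, P(r = 2 | data) = 24/49, P(r = 5 | data) = 10/49.
Averaging over the posterior, P(green next | data) = (1)(15/49) + (3/4)(24/49) + (0)(10/49) = 33/49.

0.673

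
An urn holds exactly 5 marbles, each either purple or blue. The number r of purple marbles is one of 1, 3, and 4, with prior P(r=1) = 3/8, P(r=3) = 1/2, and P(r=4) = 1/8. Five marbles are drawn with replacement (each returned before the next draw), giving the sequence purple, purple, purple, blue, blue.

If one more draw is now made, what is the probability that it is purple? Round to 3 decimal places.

Compute the likelihood of the observed sequence for each case: P(data | r = 1) = (1/5)(1/5)(1/5)(4/5)(4/5) = 0.00512; P(data | r = 3) = (3/5)(3/5)(3/5)(2/5)(2/5) = 0.03456; P(data | r = 4) = (4/5)(4/5)(4/5)(1/5)(1/5) = 0.02048.
Weighting by the prior gives 3/8 · 0.00512 = 0.00192, 1/2 · 0.03456 = 0.01728, 1/8 · 0.02048 = 0.00256; summing to 0.02176.
The posterior is then P(r = 1 | data) = 0.088235, P(r = 3 | data) = 0.79412, P(r = 4 | data) = 0.11765.
Averaging over the posterior, P(purple next | data) = (1/5)(0.088235) + (3/5)(0.79412) + (4/5)(0.11765) = 0.58824.

0.588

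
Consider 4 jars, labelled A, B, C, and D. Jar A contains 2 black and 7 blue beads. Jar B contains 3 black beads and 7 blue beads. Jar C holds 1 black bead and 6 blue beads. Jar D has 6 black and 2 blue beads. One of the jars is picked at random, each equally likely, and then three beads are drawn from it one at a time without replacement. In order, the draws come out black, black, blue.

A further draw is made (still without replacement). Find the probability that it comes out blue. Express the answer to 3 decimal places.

For each hypothesis, P(data | H) works out to: P(data | jar A) = (2/9)(1/8)(7/7) = 0.027778; P(data | jar B) = (3/10)(2/9)(7/8) = 0.058333; P(data | jar C) = (1/7)(0/6) = 0; P(data | jar D) = (6/8)(5/7)(2/6) = 0.17857.
Weighting by the prior gives 1/4 · 0.027778 = 0.0069444, 1/4 · 0.058333 = 0.014583, 1/4 · 0 = 0, 1/4 · 0.17857 = 0.044643; summing to 0.066171.
The posterior is then P(jar A | data) = 0.10495, P(jar B | data) = 0.22039, P(jar C | data) = 0, P(jar D | data) = 0.67466.
Averaging over the posterior, P(blue next | data) = (1)(0.10495) + (6/7)(0.22039) + (1/5)(0.67466) = 0.42879.

0.429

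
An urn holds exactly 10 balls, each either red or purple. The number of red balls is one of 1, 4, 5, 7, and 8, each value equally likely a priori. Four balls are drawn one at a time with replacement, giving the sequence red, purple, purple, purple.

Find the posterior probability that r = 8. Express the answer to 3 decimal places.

Under each hypothesis, the probability of the observed sequence is: P(data | r = 1) = (1/10)(9/10)(9/10)(9/10) = 0.0729; P(data | r = 4) = (4/10)(6/10)(6/10)(6/10) = 0.0864; P(data | r = 5) = (5/10)(5/10)(5/10)(5/10) = 0.0625; P(data | r = 7) = (7/10)(3/10)(3/10)(3/10) = 0.0189; P(data | r = 8) = (8/10)(2/10)(2/10)(2/10) = 0.0064.
Weighting by the prior gives 1/5 · 0.0729 = 0.01458, 1/5 · 0.0864 = 0.01728, 1/5 · 0.0625 = 0.0125, 1/5 · 0.0189 = 0.00378, 1/5 · 0.0064 = 0.00128; with total 0.04942.
By Bayes' rule, P(r = 8 | data) = (0.00128) / (0.04942) = 0.0259.

0.026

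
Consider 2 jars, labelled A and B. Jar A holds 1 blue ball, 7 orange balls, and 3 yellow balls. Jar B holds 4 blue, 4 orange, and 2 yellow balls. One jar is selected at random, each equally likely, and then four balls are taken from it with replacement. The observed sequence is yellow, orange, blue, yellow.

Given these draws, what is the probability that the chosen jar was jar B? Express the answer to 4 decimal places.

The likelihood of the observed sequence under each hypothesis: P(data | jar A) = (3/11)(7/11)(1/11)(3/11) = 0.004303; P(data | jar B) = (2/10)(4/10)(4/10)(2/10) = 0.0064.
Multiplying each by its prior: 1/2 · 0.004303 = 0.0021515, 1/2 · 0.0064 = 0.0032; with total 0.0053515.
By Bayes' rule, P(jar B | data) = (0.0032) / (0.0053515) = 0.59796.

0.5980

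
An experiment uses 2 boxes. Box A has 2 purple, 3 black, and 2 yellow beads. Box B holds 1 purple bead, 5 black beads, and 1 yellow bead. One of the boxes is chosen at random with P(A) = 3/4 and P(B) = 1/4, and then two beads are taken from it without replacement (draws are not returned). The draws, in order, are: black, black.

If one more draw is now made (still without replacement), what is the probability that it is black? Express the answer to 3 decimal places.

The likelihood of the observed sequence under each hypothesis: P(data | box A) = (3/7)(2/6) = 1/7; P(data | box B) = (5/7)(4/6) = 10/21.
Weighting by the prior gives 3/4 · 1/7 = 3/28, 1/4 · 10/21 = 5/42; with total 19/84.
Normalising, the posterior is P(box A | data) = 9/19, P(box B | data) = 10/19.
So P(black next | data) = Σ P(black next | H) P(H | data) = (1/5)(9/19) + (3/5)(10/19) = 39/95.

0.411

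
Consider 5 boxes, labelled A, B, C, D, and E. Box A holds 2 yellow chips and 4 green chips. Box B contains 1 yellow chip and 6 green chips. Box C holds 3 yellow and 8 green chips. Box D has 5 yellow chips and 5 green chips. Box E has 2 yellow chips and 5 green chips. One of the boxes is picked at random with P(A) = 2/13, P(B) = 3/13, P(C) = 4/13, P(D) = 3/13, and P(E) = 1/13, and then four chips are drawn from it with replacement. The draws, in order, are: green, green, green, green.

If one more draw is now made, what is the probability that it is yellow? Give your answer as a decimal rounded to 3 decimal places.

Under each hypothesis, the probability of the observed sequence is: P(data | box A) = (4/6)(4/6)(4/6)(4/6) = 0.19753; P(data | box B) = (6/7)(6/7)(6/7)(6/7) = 0.53978; P(data | box C) = (8/11)(8/11)(8/11)(8/11) = 0.27976; P(data | box D) = (5/10)(5/10)(5/10)(5/10) = 0.0625; P(data | box E) = (5/7)(5/7)(5/7)(5/7) = 0.26031.
The prior-weighted likelihoods are 2/13 · 0.19753 = 0.030389, 3/13 · 0.53978 = 0.12456, 4/13 · 0.27976 = 0.086081, 3/13 · 0.0625 = 0.014423, 1/13 · 0.26031 = 0.020024; these sum to 0.27548.
The posterior is then P(box A | data) = 0.11031, P(box B | data) = 0.45217, P(box C | data) = 0.31247, P(box D | data) = 0.052356, P(box E | data) = 0.072687.
The predictive probability is P(yellow next | data) = (1/3)(0.11031) + (1/7)(0.45217) + (3/11)(0.31247) + (1/2)(0.052356) + (2/7)(0.072687) = 0.23353.

0.234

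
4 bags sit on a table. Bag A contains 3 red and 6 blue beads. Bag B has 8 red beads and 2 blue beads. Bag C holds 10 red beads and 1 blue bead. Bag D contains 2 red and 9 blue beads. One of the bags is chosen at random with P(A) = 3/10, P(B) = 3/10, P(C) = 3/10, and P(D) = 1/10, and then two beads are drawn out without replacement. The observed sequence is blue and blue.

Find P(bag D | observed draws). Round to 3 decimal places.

0.332

For each hypothesis, P(data | H) works out to: P(data | bag A) = (6/9)(5/8) = 0.41667; P(data | bag B) = (2/10)(1/9) = 0.022222; P(data | bag C) = (1/11)(0/10) = 0; P(data | bag D) = (9/11)(8/10) = 0.65455.
Multiplying each by its prior: 3/10 · 0.41667 = 0.125, 3/10 · 0.022222 = 0.0066667, 3/10 · 0 = 0, 1/10 · 0.65455 = 0.065455; with total 0.19712.
By Bayes' rule, P(bag D | data) = (0.065455) / (0.19712) = 0.33205.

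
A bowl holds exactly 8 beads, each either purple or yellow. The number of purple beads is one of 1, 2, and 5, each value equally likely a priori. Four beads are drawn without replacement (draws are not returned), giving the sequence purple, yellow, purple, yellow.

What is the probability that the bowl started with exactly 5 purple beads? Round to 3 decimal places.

0.667

Compute the likelihood of the observed sequence for each case: P(data | r = 1) = (1/8)(7/7)(0/6) = 0; P(data | r = 2) = (2/8)(6/7)(1/6)(5/5) = 1/28; P(data | r = 5) = (5/8)(3/7)(4/6)(2/5) = 1/14.
Multiplying each by its prior: 1/3 · 0 = 0, 1/3 · 1/28 = 1/84, 1/3 · 1/14 = 1/42; with total 1/28.
By Bayes' rule, P(r = 5 | data) = (1/42) / (1/28) = 2/3.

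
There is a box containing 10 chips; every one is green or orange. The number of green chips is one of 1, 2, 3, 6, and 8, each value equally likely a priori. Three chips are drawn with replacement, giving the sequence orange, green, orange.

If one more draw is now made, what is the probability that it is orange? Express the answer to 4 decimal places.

For each hypothesis, P(data | H) works out to: P(data | r = 1) = (9/10)(1/10)(9/10) = 0.081; P(data | r = 2) = (8/10)(2/10)(8/10) = 0.128; P(data | r = 3) = (7/10)(3/10)(7/10) = 0.147; P(data | r = 6) = (4/10)(6/10)(4/10) = 0.096; P(data | r = 8) = (2/10)(8/10)(2/10) = 0.032.
Weighting by the prior gives 1/5 · 0.081 = 0.0162, 1/5 · 0.128 = 0.0256, 1/5 · 0.147 = 0.0294, 1/5 · 0.096 = 0.0192, 1/5 · 0.032 = 0.0064; these sum to 0.0968.
Dividing through by the total gives posterior P(r = 1 | data) = 0.16736, P(r = 2 | data) = 0.26446, P(r = 3 | data) = 0.30372, P(r = 6 | data) = 0.19835, P(r = 8 | data) = 0.066116.
The predictive probability is P(orange next | data) = (9/10)(0.16736) + (4/5)(0.26446) + (7/10)(0.30372) + (2/5)(0.19835) + (1/5)(0.066116) = 0.66736.

0.6674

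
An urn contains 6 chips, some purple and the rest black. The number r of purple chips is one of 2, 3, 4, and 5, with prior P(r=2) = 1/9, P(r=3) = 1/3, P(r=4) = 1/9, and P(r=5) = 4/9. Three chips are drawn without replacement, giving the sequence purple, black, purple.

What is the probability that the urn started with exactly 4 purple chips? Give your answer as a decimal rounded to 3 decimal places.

The likelihood of the observed sequence under each hypothesis: P(data | r = 2) = (2/6)(4/5)(1/4) = 1/15; P(data | r = 3) = (3/6)(3/5)(2/4) = 3/20; P(data | r = 4) = (4/6)(2/5)(3/4) = 1/5; P(data | r = 5) = (5/6)(1/5)(4/4) = 1/6.
Multiplying each by its prior: 1/9 · 1/15 = 1/135, 1/3 · 3/20 = 1/20, 1/9 · 1/5 = 1/45, 4/9 · 1/6 = 2/27; summing to 83/540.
Therefore the posterior P(r = 4 | data) = (1/45) / (83/540) = 12/83.

0.145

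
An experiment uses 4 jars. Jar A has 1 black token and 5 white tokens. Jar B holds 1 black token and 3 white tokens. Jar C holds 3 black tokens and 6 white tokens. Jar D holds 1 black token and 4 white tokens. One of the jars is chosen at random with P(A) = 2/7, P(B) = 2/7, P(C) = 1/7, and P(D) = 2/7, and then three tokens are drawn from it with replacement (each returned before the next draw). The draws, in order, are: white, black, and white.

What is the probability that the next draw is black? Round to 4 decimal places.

0.2285

Under each hypothesis, the probability of the observed sequence is: P(data | jar A) = (5/6)(1/6)(5/6) = 0.11574; P(data | jar B) = (3/4)(1/4)(3/4) = 0.14062; P(data | jar C) = (6/9)(3/9)(6/9) = 0.14815; P(data | jar D) = (4/5)(1/5)(4/5) = 0.128.
Weighting by the prior gives 2/7 · 0.11574 = 0.033069, 2/7 · 0.14062 = 0.040179, 1/7 · 0.14815 = 0.021164, 2/7 · 0.128 = 0.036571; with total 0.13098.
Normalising, the posterior is P(jar A | data) = 0.25247, P(jar B | data) = 0.30675, P(jar C | data) = 0.16158, P(jar D | data) = 0.27921.
So P(black next | data) = Σ P(black next | H) P(H | data) = (1/6)(0.25247) + (1/4)(0.30675) + (1/3)(0.16158) + (1/5)(0.27921) = 0.22847.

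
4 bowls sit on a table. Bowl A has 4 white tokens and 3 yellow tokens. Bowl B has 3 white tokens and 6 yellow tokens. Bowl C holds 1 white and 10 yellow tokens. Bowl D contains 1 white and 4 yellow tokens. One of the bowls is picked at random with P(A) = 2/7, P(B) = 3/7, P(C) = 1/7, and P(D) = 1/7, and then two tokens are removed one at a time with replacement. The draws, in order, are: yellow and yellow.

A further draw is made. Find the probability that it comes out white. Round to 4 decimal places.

0.2707

Compute the likelihood of the observed sequence for each case: P(data | bowl A) = (3/7)(3/7) = 0.18367; P(data | bowl B) = (6/9)(6/9) = 0.44444; P(data | bowl C) = (10/11)(10/11) = 0.82645; P(data | bowl D) = (4/5)(4/5) = 0.64.
The prior-weighted likelihoods are 2/7 · 0.18367 = 0.052478, 3/7 · 0.44444 = 0.19048, 1/7 · 0.82645 = 0.11806, 1/7 · 0.64 = 0.091429; with total 0.45245.
Dividing through by the total gives posterior P(bowl A | data) = 0.11599, P(bowl B | data) = 0.42099, P(bowl C | data) = 0.26095, P(bowl D | data) = 0.20208.
The predictive probability is P(white next | data) = (4/7)(0.11599) + (1/3)(0.42099) + (1/11)(0.26095) + (1/5)(0.20208) = 0.27075.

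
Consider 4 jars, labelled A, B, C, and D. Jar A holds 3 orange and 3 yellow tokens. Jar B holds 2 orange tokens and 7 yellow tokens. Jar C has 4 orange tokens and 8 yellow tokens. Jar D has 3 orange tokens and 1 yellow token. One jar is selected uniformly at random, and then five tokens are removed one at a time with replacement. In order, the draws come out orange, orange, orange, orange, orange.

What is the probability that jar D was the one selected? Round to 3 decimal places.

Compute the likelihood of the observed sequence for each case: P(data | jar A) = (3/6)(3/6)(3/6)(3/6)(3/6) = 0.03125; P(data | jar B) = (2/9)(2/9)(2/9)(2/9)(2/9) = 0.00054192; P(data | jar C) = (4/12)(4/12)(4/12)(4/12)(4/12) = 0.0041152; P(data | jar D) = (3/4)(3/4)(3/4)(3/4)(3/4) = 0.2373.
Multiplying each by its prior: 1/4 · 0.03125 = 0.0078125, 1/4 · 0.00054192 = 0.00013548, 1/4 · 0.0041152 = 0.0010288, 1/4 · 0.2373 = 0.059326; these sum to 0.068303.
By Bayes' rule, P(jar D | data) = (0.059326) / (0.068303) = 0.86857.

0.869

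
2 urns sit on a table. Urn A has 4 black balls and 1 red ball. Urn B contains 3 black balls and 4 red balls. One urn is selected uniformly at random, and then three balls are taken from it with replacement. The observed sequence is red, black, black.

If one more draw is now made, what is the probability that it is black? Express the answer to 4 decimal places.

For each hypothesis, P(data | H) works out to: P(data | urn A) = (1/5)(4/5)(4/5) = 0.128; P(data | urn B) = (4/7)(3/7)(3/7) = 0.10496.
Multiplying each by its prior: 1/2 · 0.128 = 0.064, 1/2 · 0.10496 = 0.052478; summing to 0.11648.
Normalising, the posterior is P(urn A | data) = 0.54946, P(urn B | data) = 0.45054.
Averaging over the posterior, P(black next | data) = (4/5)(0.54946) + (3/7)(0.45054) = 0.63266.

0.6327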